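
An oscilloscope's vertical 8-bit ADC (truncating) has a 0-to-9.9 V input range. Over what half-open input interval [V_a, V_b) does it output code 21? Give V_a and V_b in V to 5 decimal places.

[0.81211 V, 0.85078 V)

LSB = 9.9/2^8 = 38.672 mV.
V_a = V_low + 21·LSB = 0.812109 V; V_b = V_low + 22·LSB = 0.850781 V.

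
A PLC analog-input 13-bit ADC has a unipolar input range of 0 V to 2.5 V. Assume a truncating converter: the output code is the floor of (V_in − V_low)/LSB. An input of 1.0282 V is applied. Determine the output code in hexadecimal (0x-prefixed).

LSB = 2.5 V / 8192 = 305.18 µV.
(1.0282 − 0) / 0.000305176 = 3369.206 LSBs.
So the output code is 3369.
In hexadecimal (0x-prefixed): 0xD29.

code 0xD29 (decimal 3369)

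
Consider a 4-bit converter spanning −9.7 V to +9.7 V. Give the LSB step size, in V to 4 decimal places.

1.2125 V

Full-scale span = 19.4 V.
LSB = 19.4 / 2^4 = 19.4 / 16 = 1.2125 V = 1.2125 V.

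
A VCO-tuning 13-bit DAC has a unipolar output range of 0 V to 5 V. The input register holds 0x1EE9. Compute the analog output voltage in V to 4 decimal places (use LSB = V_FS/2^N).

4.8297 V

LSB = 5 V / 2^13 = 0.610 mV.
Code 0x1EE9 = 7913 decimal.
V_out = 0 + 7913 × 0.000610352 V = 4.82971 V.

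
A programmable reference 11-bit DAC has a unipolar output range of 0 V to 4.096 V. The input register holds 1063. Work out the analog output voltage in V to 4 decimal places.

LSB = 4.096 V / 2^11 = 2.000 mV.
V_out = 0 + 1063 × 0.002 V = 2.126 V.

2.1260 V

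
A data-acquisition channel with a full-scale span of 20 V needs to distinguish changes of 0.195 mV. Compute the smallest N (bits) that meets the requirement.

Number of steps required ≥ 20 V / 0.195 mV = 102564.10.
Need 2^N ≥ 102564.10; 2^16 = 65536, 2^17 = 131072.
Minimum N = 17.

17 bits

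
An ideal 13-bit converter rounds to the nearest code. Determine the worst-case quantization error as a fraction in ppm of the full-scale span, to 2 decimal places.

Rounding → worst-case error = ½ LSB = V_FS/2^14, so 1e+06/16384 = 61.0352 ppm of full scale.

61.04 ppm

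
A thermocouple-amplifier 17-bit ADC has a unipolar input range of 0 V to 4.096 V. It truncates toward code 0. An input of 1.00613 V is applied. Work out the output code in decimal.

With 131072 levels over 4.096 V, one step is 31.25 µV.
(V_in − V_low)/LSB = (1.00613 − 0) / 3.125e-05 = 32196.160.
⌊·⌋(32196.160) = 32196.

code 32196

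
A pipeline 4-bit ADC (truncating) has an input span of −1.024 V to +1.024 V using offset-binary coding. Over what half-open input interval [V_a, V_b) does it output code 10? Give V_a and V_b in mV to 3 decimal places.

LSB = 2.048/2^4 = 128.000 mV.
V_a = V_low + 10·LSB = 0.256 V; V_b = V_low + 11·LSB = 0.384 V.

[256.000 mV, 384.000 mV)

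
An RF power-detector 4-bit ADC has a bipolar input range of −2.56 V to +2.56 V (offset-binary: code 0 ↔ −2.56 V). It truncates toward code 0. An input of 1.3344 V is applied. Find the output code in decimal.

code 12

With 16 levels over 5.12 V, one step is 320.000 mV.
Input sits at 12.170 steps above V_low.
⌊·⌋(12.170) = 12.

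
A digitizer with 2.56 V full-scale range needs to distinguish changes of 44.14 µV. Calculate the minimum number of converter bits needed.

Number of steps required ≥ 2.56 V / 44.14 µV = 57997.28.
Need 2^N ≥ 57997.28; 2^15 = 32768, 2^16 = 65536.
Minimum N = 16.

16 bits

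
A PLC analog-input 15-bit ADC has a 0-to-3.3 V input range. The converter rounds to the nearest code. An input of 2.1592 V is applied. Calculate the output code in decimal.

code 21440

LSB = 3.3 V / 32768 = 100.71 µV.
(2.1592 − 0) / 0.000100708 = 21440.202 LSBs.
round(21440.202) = 21440.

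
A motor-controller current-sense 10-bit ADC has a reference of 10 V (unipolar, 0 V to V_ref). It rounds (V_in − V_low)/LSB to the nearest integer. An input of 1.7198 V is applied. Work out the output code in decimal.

code 176

With 1024 levels over 10 V, one step is 9.766 mV.
(1.7198 − 0) / 0.00976562 = 176.108 LSBs.
round(176.108) = 176.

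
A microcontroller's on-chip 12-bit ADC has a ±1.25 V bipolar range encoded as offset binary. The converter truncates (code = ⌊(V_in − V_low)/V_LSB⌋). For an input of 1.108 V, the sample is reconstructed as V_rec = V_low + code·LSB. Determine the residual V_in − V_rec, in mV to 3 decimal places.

One LSB is 2.5 V / 4096 = 0.610 mV.
(1.108 − (−1.25))/0.000610352 = 3863.3472; ⌊·⌋ gives code 3863.
V_rec = (−1.25) + 3863·0.000610352 = 1.1077881 V.
Difference: 0.000211914 V → 0.212 mV.

0.212 mV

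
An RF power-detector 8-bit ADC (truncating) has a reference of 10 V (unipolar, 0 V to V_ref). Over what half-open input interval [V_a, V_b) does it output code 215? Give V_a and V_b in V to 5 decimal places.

[8.39844 V, 8.43750 V)

LSB = 10/2^8 = 39.062 mV.
V_a = V_low + 215·LSB = 8.39844 V; V_b = V_low + 216·LSB = 8.4375 V.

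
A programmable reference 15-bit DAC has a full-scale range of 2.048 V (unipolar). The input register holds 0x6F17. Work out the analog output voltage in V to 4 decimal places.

1.7774 V

LSB = 2.048 V / 2^15 = 62.50 µV.
Code 0x6F17 = 28439 decimal.
V_out = 0 + 28439 × 6.25e-05 V = 1.77744 V.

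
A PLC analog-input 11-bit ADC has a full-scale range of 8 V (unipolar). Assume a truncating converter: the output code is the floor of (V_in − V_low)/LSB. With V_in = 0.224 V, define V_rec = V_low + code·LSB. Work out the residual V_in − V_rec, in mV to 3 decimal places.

1.344 mV

LSB = 8/2^11 = 3.906 mV.
(0.224 − 0)/0.00390625 = 57.3440; ⌊·⌋ gives code 57.
Code 57 maps back to 0 + 57×0.00390625 V = 0.22265625 V.
Difference: 0.00134375 V → 1.344 mV.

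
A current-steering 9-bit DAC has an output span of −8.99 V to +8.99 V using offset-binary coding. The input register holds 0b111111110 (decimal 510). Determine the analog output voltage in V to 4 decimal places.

LSB = 17.98 V / 2^9 = 35.117 mV.
Code 0b111111110 = 510 decimal.
V_out = (−8.99) + 510 × 0.0351172 V = 8.91977 V.

8.9198 V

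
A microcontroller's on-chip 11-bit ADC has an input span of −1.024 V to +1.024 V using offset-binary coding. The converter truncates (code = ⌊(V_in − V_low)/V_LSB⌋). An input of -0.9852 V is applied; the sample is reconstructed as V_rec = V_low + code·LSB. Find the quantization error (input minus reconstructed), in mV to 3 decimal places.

0.800 mV

One LSB is 2.048 V / 2048 = 1.000 mV.
Scaled input = 38.8000 LSBs, so code = 38.
Reconstructed: -0.986 V.
V_in − V_rec = 0.0008 V = 0.800 mV.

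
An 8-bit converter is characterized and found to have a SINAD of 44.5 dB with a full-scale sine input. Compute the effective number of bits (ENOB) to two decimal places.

7.10 bits

ENOB = (SINAD − 1.76) / 6.02 = (44.5 − 1.76)/6.02 = 7.100.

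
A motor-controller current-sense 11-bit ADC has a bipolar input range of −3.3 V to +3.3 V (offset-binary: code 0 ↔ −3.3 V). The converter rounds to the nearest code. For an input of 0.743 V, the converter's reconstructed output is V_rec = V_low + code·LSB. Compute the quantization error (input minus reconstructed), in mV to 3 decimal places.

Step size: 6.6 V ÷ 2^11 = 3.223 mV.
Scaled input = 1254.5552 LSBs, so code = 1255.
Reconstructed: 0.74443359 V.
Difference: -0.00143359 V → -1.434 mV.

-1.434 mV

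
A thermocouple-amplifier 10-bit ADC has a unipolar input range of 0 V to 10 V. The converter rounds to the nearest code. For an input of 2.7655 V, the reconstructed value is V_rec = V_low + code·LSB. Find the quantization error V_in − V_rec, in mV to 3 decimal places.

1.828 mV

LSB = 10/2^10 = 9.766 mV.
(V_in − V_low)/LSB = (2.7655 − 0)/0.00976562 = 283.1872 → code 283 (round).
Reconstructed: 2.7636719 V.
V_in − V_rec = 0.00182813 V = 1.828 mV.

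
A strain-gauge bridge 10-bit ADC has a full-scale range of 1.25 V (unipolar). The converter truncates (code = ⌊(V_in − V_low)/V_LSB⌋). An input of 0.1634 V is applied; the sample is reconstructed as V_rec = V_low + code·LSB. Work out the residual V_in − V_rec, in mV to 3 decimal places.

1.046 mV

One LSB is 1.25 V / 1024 = 1.221 mV.
Scaled input = 133.8573 LSBs, so code = 133.
V_rec = 0 + 133·0.0012207 = 0.16235352 V.
V_in − V_rec = 0.00104648 V = 1.046 mV.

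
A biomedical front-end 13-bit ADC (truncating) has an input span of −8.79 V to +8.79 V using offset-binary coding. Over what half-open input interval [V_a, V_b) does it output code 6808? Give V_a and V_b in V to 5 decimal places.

LSB = 17.58/2^13 = 2.146 mV.
V_a = V_low + 6808·LSB = 5.81994 V; V_b = V_low + 6809·LSB = 5.82209 V.

[5.81994 V, 5.82209 V)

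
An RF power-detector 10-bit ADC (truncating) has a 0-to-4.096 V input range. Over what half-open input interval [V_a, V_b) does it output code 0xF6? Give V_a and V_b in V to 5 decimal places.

LSB = 4.096/2^10 = 4.000 mV.
Code 0xF6 = 246 decimal.
V_a = V_low + 246·LSB = 0.984 V; V_b = V_low + 247·LSB = 0.988 V.

[0.98400 V, 0.98800 V)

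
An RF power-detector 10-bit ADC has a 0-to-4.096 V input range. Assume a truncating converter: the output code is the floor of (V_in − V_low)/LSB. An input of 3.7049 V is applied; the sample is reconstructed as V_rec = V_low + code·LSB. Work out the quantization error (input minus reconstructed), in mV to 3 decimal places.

LSB = 4.096/2^10 = 4.000 mV.
Scaled input = 926.2250 LSBs, so code = 926.
Code 926 maps back to 0 + 926×0.004 V = 3.704 V.
Error = 3.7049 − 3.704 = 0.0009 V = 0.900 mV.

0.900 mV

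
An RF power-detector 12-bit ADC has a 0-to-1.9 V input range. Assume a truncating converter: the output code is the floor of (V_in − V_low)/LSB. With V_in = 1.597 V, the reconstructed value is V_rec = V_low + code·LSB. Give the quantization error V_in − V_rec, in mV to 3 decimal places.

One LSB is 1.9 V / 4096 = 463.87 µV.
(1.597 − 0)/0.000463867 = 3442.7958; ⌊·⌋ gives code 3442.
Code 3442 maps back to 0 + 3442×0.000463867 V = 1.5966309 V.
Difference: 0.000369141 V → 0.369 mV.

0.369 mV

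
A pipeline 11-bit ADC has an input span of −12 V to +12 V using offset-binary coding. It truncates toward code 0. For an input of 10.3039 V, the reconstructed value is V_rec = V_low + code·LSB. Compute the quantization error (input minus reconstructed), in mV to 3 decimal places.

LSB = 24/2^11 = 11.719 mV.
(V_in − V_low)/LSB = (10.3039 − (−12))/0.0117188 = 1903.2661 → code 1903 (floor).
V_rec = (−12) + 1903·0.0117188 = 10.300781 V.
Error = 10.3039 − 10.300781 = 0.00311875 V = 3.119 mV.

3.119 mV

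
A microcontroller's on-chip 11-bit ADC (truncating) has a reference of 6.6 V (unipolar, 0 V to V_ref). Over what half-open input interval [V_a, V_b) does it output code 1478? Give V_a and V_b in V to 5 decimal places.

[4.76309 V, 4.76631 V)

LSB = 6.6/2^11 = 3.223 mV.
V_a = V_low + 1478·LSB = 4.76309 V; V_b = V_low + 1479·LSB = 4.76631 V.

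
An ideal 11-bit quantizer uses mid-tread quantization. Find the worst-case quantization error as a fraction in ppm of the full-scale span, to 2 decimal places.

Rounding → worst-case error = ½ LSB = V_FS/2^12, so 1e+06/4096 = 244.141 ppm of full scale.

244.14 ppm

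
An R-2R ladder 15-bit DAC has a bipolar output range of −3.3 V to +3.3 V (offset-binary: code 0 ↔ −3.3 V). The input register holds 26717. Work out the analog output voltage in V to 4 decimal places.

2.0812 V

LSB = 6.6 V / 2^15 = 201.42 µV.
V_out = (−3.3) + 26717 × 0.000201416 V = 2.08123 V.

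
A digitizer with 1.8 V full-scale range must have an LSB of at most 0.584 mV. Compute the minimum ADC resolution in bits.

12 bits

Number of steps required ≥ 1.8 V / 0.584 mV = 3082.19.
Need 2^N ≥ 3082.19; 2^11 = 2048, 2^12 = 4096.
Minimum N = 12.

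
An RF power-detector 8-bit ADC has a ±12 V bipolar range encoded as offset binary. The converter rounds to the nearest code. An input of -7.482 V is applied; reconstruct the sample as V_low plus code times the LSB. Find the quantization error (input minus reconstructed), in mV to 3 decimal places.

18.000 mV

Step size: 24 V ÷ 2^8 = 93.750 mV.
(-7.482 − (−12))/0.09375 = 48.1920; round gives code 48.
V_rec = (−12) + 48·0.09375 = -7.5 V.
V_in − V_rec = 0.018 V = 18.000 mV.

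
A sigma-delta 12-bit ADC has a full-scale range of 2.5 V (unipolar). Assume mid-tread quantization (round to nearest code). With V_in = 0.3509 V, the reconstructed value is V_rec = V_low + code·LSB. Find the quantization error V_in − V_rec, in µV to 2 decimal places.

-52.15 µV

One LSB is 2.5 V / 4096 = 0.610 mV.
(0.3509 − 0)/0.000610352 = 574.9146; round gives code 575.
Reconstructed: 0.35095215 V.
V_in − V_rec = -5.21484e-05 V = -52.15 µV.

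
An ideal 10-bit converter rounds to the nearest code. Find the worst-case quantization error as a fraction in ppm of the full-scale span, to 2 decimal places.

Rounding → worst-case error = ½ LSB = V_FS/2^11, so 1e+06/2048 = 488.281 ppm of full scale.

488.28 ppm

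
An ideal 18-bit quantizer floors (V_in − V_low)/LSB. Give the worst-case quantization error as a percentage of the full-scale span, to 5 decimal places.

Truncating → worst-case error = 1 LSB = V_FS/2^18, so 100/262144 = 0.00038147 % of full scale.

0.00038 %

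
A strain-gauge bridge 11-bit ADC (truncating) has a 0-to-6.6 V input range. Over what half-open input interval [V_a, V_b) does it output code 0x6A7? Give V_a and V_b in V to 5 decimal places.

[5.48818 V, 5.49141 V)

LSB = 6.6/2^11 = 3.223 mV.
Code 0x6A7 = 1703 decimal.
V_a = V_low + 1703·LSB = 5.48818 V; V_b = V_low + 1704·LSB = 5.49141 V.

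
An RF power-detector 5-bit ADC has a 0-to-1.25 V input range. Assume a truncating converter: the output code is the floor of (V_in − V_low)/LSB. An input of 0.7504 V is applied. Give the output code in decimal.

Full-scale span = 1.25 V; LSB = 1.25/2^5 = 39.062 mV.
(V_in − V_low)/LSB = (0.7504 − 0) / 0.0390625 = 19.210.
So the output code is 19.

code 19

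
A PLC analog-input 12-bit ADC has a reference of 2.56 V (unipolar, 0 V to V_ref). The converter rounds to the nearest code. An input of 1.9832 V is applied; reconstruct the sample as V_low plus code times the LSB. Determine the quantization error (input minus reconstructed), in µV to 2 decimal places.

75.00 µV

One LSB is 2.56 V / 4096 = 0.625 mV.
(V_in − V_low)/LSB = (1.9832 − 0)/0.000625 = 3173.1200 → code 3173 (round).
Code 3173 maps back to 0 + 3173×0.000625 V = 1.983125 V.
V_in − V_rec = 7.5e-05 V = 75.00 µV.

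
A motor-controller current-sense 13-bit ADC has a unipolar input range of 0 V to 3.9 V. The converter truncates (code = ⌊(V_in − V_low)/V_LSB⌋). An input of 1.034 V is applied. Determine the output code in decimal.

code 2171

LSB = 3.9 V / 8192 = 476.07 µV.
Input sits at 2171.930 steps above V_low.
Floor → code 2171.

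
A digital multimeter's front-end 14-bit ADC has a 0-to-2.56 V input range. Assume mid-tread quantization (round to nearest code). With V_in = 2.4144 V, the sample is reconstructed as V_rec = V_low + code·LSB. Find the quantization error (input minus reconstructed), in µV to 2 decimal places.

25.00 µV

LSB = 2.56/2^14 = 156.25 µV.
Scaled input = 15452.1600 LSBs, so code = 15452.
V_rec = 0 + 15452·0.00015625 = 2.414375 V.
Error = 2.4144 − 2.414375 = 2.5e-05 V = 25.00 µV.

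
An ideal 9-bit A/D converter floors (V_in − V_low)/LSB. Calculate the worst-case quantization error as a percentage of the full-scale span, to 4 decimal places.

0.1953 %

Truncating → worst-case error = 1 LSB = V_FS/2^9, so 100/512 = 0.195312 % of full scale.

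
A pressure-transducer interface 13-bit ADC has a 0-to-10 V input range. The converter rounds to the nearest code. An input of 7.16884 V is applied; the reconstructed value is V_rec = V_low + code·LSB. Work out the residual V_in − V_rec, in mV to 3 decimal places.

-0.349 mV

One LSB is 10 V / 8192 = 1.221 mV.
Scaled input = 5872.7137 LSBs, so code = 5873.
Reconstructed: 7.1691895 V.
V_in − V_rec = -0.000349453 V = -0.349 mV.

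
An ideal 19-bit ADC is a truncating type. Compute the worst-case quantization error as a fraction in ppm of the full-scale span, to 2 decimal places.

1.91 ppm

Truncating → worst-case error = 1 LSB = V_FS/2^19, so 1e+06/524288 = 1.90735 ppm of full scale.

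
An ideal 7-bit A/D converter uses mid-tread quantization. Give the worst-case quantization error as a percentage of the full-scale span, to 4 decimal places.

0.3906 %

Rounding → worst-case error = ½ LSB = V_FS/2^8, so 100/256 = 0.390625 % of full scale.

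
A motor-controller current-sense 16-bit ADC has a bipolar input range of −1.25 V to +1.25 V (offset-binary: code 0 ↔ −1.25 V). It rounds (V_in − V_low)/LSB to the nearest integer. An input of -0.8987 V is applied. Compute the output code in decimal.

code 9209

With 65536 levels over 2.5 V, one step is 38.15 µV.
(V_in − V_low)/LSB = (-0.8987 − (−1.25)) / 3.8147e-05 = 9209.119.
Round → code 9209.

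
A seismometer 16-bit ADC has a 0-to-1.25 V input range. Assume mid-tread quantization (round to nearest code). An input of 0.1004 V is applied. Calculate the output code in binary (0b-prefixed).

code 0b1010010010000 (decimal 5264)

LSB = 1.25 V / 65536 = 19.07 µV.
(V_in − V_low)/LSB = (0.1004 − 0) / 1.90735e-05 = 5263.852.
Round → code 5264.
In binary (0b-prefixed): 0b1010010010000.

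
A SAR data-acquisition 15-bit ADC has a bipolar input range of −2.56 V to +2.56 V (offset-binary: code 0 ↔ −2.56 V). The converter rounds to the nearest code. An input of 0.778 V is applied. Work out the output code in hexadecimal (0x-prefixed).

With 32768 levels over 5.12 V, one step is 156.25 µV.
Input sits at 21363.200 steps above V_low.
Round → code 21363.
In hexadecimal (0x-prefixed): 0x5373.

code 0x5373 (decimal 21363)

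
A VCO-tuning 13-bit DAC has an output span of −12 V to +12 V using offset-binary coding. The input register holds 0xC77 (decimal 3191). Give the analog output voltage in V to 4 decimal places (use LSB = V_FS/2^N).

-2.6514 V

LSB = 24 V / 2^13 = 2.930 mV.
Code 0xC77 = 3191 decimal.
V_out = (−12) + 3191 × 0.00292969 V = -2.65137 V.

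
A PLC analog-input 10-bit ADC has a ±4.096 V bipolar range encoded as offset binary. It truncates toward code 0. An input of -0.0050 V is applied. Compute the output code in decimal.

code 511

With 1024 levels over 8.192 V, one step is 8.000 mV.
(V_in − V_low)/LSB = (-0.0050 − (−4.096)) / 0.008 = 511.375.
⌊·⌋(511.375) = 511.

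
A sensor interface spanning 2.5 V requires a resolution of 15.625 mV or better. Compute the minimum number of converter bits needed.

8 bits

Number of steps required ≥ 2.5 V / 15.625 mV = 160.00.
Need 2^N ≥ 160.00; 2^7 = 128, 2^8 = 256.
Minimum N = 8.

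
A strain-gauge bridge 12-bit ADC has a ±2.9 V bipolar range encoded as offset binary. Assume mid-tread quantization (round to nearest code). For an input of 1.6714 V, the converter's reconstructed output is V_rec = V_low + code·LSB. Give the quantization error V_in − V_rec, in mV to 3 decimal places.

One LSB is 5.8 V / 4096 = 1.416 mV.
(V_in − V_low)/LSB = (1.6714 − (−2.9))/0.00141602 = 3228.3542 → code 3228 (round).
Code 3228 maps back to (−2.9) + 3228×0.00141602 V = 1.6708984 V.
Error = 1.6714 − 1.6708984 = 0.000501562 V = 0.502 mV.

0.502 mV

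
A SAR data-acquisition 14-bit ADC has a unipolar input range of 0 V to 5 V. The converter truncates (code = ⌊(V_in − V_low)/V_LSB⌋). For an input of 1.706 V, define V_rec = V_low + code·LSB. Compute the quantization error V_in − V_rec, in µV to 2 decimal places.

67.38 µV

LSB = 5/2^14 = 305.18 µV.
(1.706 − 0)/0.000305176 = 5590.2208; ⌊·⌋ gives code 5590.
Reconstructed: 1.7059326 V.
Error = 1.706 − 1.7059326 = 6.73828e-05 V = 67.38 µV.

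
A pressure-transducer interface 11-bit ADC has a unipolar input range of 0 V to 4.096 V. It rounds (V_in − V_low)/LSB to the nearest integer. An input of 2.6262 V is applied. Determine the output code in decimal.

code 1313

Full-scale span = 4.096 V; LSB = 4.096/2^11 = 2.000 mV.
Input sits at 1313.100 steps above V_low.
So the output code is 1313.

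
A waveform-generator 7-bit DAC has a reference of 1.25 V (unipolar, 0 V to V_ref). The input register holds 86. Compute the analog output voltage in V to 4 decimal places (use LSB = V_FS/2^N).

LSB = 1.25 V / 2^7 = 9.766 mV.
V_out = 0 + 86 × 0.00976562 V = 0.839844 V.

0.8398 V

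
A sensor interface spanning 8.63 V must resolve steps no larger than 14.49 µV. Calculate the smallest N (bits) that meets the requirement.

Number of steps required ≥ 8.63 V / 14.49 µV = 595583.16.
Need 2^N ≥ 595583.16; 2^19 = 524288, 2^20 = 1048576.
Minimum N = 20.

20 bits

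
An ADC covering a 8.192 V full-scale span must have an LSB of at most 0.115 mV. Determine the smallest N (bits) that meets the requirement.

Number of steps required ≥ 8.192 V / 0.115 mV = 71234.78.
Need 2^N ≥ 71234.78; 2^16 = 65536, 2^17 = 131072.
Minimum N = 17.

17 bits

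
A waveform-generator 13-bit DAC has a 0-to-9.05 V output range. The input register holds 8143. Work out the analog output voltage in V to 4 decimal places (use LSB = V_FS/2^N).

8.9959 V

LSB = 9.05 V / 2^13 = 1.105 mV.
V_out = 0 + 8143 × 0.00110474 V = 8.99587 V.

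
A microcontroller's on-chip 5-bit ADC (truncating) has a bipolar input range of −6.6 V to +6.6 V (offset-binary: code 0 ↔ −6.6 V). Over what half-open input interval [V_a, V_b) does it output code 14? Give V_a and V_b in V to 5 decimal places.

[-0.82500 V, -0.41250 V)

LSB = 13.2/2^5 = 412.500 mV.
V_a = V_low + 14·LSB = -0.825 V; V_b = V_low + 15·LSB = -0.4125 V.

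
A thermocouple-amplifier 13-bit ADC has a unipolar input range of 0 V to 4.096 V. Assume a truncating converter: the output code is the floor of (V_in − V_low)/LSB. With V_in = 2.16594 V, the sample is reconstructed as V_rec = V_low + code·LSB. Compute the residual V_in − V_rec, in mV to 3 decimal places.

0.440 mV

One LSB is 4.096 V / 8192 = 0.500 mV.
Scaled input = 4331.8800 LSBs, so code = 4331.
Reconstructed: 2.1655 V.
Error = 2.16594 − 2.1655 = 0.00044 V = 0.440 mV.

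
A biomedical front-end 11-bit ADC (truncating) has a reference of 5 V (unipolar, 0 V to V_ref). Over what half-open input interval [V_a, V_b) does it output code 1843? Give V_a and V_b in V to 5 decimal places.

[4.49951 V, 4.50195 V)

LSB = 5/2^11 = 2.441 mV.
V_a = V_low + 1843·LSB = 4.49951 V; V_b = V_low + 1844·LSB = 4.50195 V.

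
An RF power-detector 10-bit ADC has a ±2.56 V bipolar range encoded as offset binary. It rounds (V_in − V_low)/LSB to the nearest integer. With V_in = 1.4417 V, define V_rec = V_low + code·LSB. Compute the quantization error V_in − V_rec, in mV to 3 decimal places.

1.700 mV

Step size: 5.12 V ÷ 2^10 = 5.000 mV.
(1.4417 − (−2.56))/0.005 = 800.3400; round gives code 800.
Code 800 maps back to (−2.56) + 800×0.005 V = 1.44 V.
V_in − V_rec = 0.0017 V = 1.700 mV.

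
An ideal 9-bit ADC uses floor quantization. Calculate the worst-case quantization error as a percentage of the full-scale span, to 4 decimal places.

Truncating → worst-case error = 1 LSB = V_FS/2^9, so 100/512 = 0.195312 % of full scale.

0.1953 %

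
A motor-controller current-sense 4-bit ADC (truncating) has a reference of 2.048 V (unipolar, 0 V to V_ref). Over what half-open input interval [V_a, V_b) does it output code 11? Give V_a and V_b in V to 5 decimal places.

[1.40800 V, 1.53600 V)

LSB = 2.048/2^4 = 128.000 mV.
V_a = V_low + 11·LSB = 1.408 V; V_b = V_low + 12·LSB = 1.536 V.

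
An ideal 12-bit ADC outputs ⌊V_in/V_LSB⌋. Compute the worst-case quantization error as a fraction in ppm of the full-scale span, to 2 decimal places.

Truncating → worst-case error = 1 LSB = V_FS/2^12, so 1e+06/4096 = 244.141 ppm of full scale.

244.14 ppm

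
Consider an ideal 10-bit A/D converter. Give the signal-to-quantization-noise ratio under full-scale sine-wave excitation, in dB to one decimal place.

SNR ≈ 6.02·N + 1.76 dB = 6.02·10 + 1.76 = 61.96 dB.

62.0 dB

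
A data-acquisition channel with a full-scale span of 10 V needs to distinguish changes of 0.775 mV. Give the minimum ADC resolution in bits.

14 bits

Number of steps required ≥ 10 V / 0.775 mV = 12903.23.
Need 2^N ≥ 12903.23; 2^13 = 8192, 2^14 = 16384.
Minimum N = 14.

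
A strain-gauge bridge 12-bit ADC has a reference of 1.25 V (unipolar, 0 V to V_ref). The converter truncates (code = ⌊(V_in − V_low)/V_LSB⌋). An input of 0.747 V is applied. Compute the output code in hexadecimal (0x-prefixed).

With 4096 levels over 1.25 V, one step is 305.18 µV.
Input sits at 2447.770 steps above V_low.
Floor → code 2447.
In hexadecimal (0x-prefixed): 0x98F.

code 0x98F (decimal 2447)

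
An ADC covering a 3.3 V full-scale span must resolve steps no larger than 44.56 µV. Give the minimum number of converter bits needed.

17 bits

Number of steps required ≥ 3.3 V / 44.56 µV = 74057.45.
Need 2^N ≥ 74057.45; 2^16 = 65536, 2^17 = 131072.
Minimum N = 17.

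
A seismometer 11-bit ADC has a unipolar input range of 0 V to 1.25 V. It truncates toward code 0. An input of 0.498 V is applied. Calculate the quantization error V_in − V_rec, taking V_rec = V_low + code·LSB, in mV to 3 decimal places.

Step size: 1.25 V ÷ 2^11 = 0.610 mV.
Scaled input = 815.9232 LSBs, so code = 815.
V_rec = 0 + 815·0.000610352 = 0.49743652 V.
Difference: 0.000563477 V → 0.563 mV.

0.563 mV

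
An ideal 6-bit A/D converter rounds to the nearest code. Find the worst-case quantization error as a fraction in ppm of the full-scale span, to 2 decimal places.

7812.50 ppm

Rounding → worst-case error = ½ LSB = V_FS/2^7, so 1e+06/128 = 7812.5 ppm of full scale.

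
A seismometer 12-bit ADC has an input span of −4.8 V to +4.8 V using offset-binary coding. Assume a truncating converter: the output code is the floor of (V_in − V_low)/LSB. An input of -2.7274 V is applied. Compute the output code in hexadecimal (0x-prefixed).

Full-scale span = 9.6 V; LSB = 9.6/2^12 = 2.344 mV.
(-2.7274 − (−4.8)) / 0.00234375 = 884.309 LSBs.
So the output code is 884.
In hexadecimal (0x-prefixed): 0x374.

code 0x374 (decimal 884)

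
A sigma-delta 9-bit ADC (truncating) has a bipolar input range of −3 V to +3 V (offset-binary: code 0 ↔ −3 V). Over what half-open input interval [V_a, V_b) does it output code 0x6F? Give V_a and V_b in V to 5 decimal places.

[-1.69922 V, -1.68750 V)

LSB = 6/2^9 = 11.719 mV.
Code 0x6F = 111 decimal.
V_a = V_low + 111·LSB = -1.69922 V; V_b = V_low + 112·LSB = -1.6875 V.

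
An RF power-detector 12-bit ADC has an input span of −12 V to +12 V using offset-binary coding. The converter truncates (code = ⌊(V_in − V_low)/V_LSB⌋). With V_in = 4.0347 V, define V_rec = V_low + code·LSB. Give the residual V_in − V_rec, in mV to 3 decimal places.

Step size: 24 V ÷ 2^12 = 5.859 mV.
(4.0347 − (−12))/0.00585938 = 2736.5888; ⌊·⌋ gives code 2736.
V_rec = (−12) + 2736·0.00585938 = 4.03125 V.
V_in − V_rec = 0.00345 V = 3.450 mV.

3.450 mV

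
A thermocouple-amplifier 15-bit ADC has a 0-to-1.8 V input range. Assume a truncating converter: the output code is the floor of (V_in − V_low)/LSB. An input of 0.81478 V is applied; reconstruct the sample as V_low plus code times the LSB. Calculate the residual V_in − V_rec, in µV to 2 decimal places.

33.91 µV

One LSB is 1.8 V / 32768 = 54.93 µV.
(0.81478 − 0)/5.49316e-05 = 14832.6172; ⌊·⌋ gives code 14832.
V_rec = 0 + 14832·5.49316e-05 = 0.81474609 V.
Difference: 3.39063e-05 V → 33.91 µV.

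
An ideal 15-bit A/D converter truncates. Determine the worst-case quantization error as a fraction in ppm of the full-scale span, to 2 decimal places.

Truncating → worst-case error = 1 LSB = V_FS/2^15, so 1e+06/32768 = 30.5176 ppm of full scale.

30.52 ppm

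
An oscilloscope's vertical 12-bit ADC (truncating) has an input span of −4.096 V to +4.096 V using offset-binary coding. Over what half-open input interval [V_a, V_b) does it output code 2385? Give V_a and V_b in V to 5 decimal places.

[0.67400 V, 0.67600 V)

LSB = 8.192/2^12 = 2.000 mV.
V_a = V_low + 2385·LSB = 0.674 V; V_b = V_low + 2386·LSB = 0.676 V.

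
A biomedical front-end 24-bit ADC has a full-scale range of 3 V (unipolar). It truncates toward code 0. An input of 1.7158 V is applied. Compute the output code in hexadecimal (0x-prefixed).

code 0x926A39 (decimal 9595449)

With 16777216 levels over 3 V, one step is 0.18 µV.
(V_in − V_low)/LSB = (1.7158 − 0) / 1.78814e-07 = 9595449.071.
⌊·⌋(9595449.071) = 9595449.
In hexadecimal (0x-prefixed): 0x926A39.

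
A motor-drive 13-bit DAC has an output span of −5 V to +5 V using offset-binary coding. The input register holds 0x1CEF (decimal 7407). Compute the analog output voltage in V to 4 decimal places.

4.0417 V

LSB = 10 V / 2^13 = 1.221 mV.
Code 0x1CEF = 7407 decimal.
V_out = (−5) + 7407 × 0.0012207 V = 4.04175 V.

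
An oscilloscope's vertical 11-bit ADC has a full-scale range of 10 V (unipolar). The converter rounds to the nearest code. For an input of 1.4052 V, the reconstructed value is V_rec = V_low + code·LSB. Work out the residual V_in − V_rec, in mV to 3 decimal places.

-1.050 mV

Step size: 10 V ÷ 2^11 = 4.883 mV.
(V_in − V_low)/LSB = (1.4052 − 0)/0.00488281 = 287.7850 → code 288 (round).
Reconstructed: 1.40625 V.
Difference: -0.00105 V → -1.050 mV.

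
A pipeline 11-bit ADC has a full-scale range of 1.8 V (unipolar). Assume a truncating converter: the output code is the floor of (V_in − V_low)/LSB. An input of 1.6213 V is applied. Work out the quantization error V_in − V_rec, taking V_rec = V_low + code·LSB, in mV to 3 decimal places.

LSB = 1.8/2^11 = 0.879 mV.
Scaled input = 1844.6791 LSBs, so code = 1844.
Reconstructed: 1.6207031 V.
Error = 1.6213 − 1.6207031 = 0.000596875 V = 0.597 mV.

0.597 mV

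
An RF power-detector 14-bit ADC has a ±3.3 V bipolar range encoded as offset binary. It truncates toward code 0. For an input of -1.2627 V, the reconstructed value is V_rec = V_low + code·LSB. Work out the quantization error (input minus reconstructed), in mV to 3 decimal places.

0.178 mV

Step size: 6.6 V ÷ 2^14 = 402.83 µV.
(-1.2627 − (−3.3))/0.000402832 = 5057.4429; ⌊·⌋ gives code 5057.
Reconstructed: -1.2628784 V.
V_in − V_rec = 0.000178418 V = 0.178 mV.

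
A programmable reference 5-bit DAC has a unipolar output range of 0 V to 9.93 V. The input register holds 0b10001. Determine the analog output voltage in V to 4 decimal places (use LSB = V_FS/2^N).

5.2753 V

LSB = 9.93 V / 2^5 = 310.312 mV.
Code 0b10001 = 17 decimal.
V_out = 0 + 17 × 0.310312 V = 5.27531 V.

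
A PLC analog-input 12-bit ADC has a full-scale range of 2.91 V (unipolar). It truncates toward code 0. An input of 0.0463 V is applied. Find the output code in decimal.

With 4096 levels over 2.91 V, one step is 0.710 mV.
(V_in − V_low)/LSB = (0.0463 − 0) / 0.000710449 = 65.170.
Floor → code 65.

code 65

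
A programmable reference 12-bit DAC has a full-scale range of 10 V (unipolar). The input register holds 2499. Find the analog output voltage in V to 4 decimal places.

6.1011 V

LSB = 10 V / 2^12 = 2.441 mV.
V_out = 0 + 2499 × 0.00244141 V = 6.10107 V.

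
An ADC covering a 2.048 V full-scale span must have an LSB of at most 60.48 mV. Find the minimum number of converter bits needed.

6 bits

Number of steps required ≥ 2.048 V / 60.48 mV = 33.86.
Need 2^N ≥ 33.86; 2^5 = 32, 2^6 = 64.
Minimum N = 6.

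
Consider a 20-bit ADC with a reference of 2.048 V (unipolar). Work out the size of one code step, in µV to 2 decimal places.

1.95 µV

Full-scale span = 2.048 V.
LSB = 2.048 / 2^20 = 2.048 / 1048576 = 1.95313e-06 V = 1.95 µV.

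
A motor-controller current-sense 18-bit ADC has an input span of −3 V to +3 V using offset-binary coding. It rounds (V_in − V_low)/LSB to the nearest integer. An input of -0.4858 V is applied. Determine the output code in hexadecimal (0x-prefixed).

With 262144 levels over 6 V, one step is 22.89 µV.
(V_in − V_low)/LSB = (-0.4858 − (−3)) / 2.28882e-05 = 109847.074.
round(109847.074) = 109847.
In hexadecimal (0x-prefixed): 0x1AD17.

code 0x1AD17 (decimal 109847)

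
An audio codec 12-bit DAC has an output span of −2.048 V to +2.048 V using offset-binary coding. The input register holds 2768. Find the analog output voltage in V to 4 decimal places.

0.7200 V

LSB = 4.096 V / 2^12 = 1.000 mV.
V_out = (−2.048) + 2768 × 0.001 V = 0.72 V.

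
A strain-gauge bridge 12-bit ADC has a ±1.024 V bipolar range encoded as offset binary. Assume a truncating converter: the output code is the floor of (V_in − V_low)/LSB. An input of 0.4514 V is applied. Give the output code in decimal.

code 2950

With 4096 levels over 2.048 V, one step is 0.500 mV.
(0.4514 − (−1.024)) / 0.0005 = 2950.800 LSBs.
Floor → code 2950.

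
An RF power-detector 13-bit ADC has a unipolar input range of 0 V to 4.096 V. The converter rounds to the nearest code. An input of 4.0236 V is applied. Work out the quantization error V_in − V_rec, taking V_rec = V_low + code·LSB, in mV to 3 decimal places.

0.100 mV

Step size: 4.096 V ÷ 2^13 = 0.500 mV.
Scaled input = 8047.2000 LSBs, so code = 8047.
V_rec = 0 + 8047·0.0005 = 4.0235 V.
Difference: 0.0001 V → 0.100 mV.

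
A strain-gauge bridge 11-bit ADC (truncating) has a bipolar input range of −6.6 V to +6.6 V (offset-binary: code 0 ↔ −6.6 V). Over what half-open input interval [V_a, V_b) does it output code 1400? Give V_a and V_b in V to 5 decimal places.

[2.42344 V, 2.42988 V)

LSB = 13.2/2^11 = 6.445 mV.
V_a = V_low + 1400·LSB = 2.42344 V; V_b = V_low + 1401·LSB = 2.42988 V.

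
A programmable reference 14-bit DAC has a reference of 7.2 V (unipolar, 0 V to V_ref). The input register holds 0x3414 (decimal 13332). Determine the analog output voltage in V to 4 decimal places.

5.8588 V

LSB = 7.2 V / 2^14 = 439.45 µV.
Code 0x3414 = 13332 decimal.
V_out = 0 + 13332 × 0.000439453 V = 5.85879 V.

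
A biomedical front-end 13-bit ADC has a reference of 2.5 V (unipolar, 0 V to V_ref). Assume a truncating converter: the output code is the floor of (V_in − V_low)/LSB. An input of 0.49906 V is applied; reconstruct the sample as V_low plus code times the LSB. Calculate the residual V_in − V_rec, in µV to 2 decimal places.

97.60 µV

One LSB is 2.5 V / 8192 = 305.18 µV.
Scaled input = 1635.3198 LSBs, so code = 1635.
Code 1635 maps back to 0 + 1635×0.000305176 V = 0.4989624 V.
Difference: 9.75977e-05 V → 97.60 µV.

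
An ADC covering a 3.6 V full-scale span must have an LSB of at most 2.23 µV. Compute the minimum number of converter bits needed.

Number of steps required ≥ 3.6 V / 2.23 µV = 1614349.78.
Need 2^N ≥ 1614349.78; 2^20 = 1048576, 2^21 = 2097152.
Minimum N = 21.

21 bits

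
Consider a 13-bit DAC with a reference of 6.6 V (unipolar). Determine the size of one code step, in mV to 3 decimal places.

Full-scale span = 6.6 V.
LSB = 6.6 / 2^13 = 6.6 / 8192 = 0.000805664 V = 0.806 mV.

0.806 mV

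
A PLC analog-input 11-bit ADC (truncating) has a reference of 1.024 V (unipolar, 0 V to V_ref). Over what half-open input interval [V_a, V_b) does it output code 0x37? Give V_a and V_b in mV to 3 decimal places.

[27.500 mV, 28.000 mV)

LSB = 1.024/2^11 = 0.500 mV.
Code 0x37 = 55 decimal.
V_a = V_low + 55·LSB = 0.0275 V; V_b = V_low + 56·LSB = 0.028 V.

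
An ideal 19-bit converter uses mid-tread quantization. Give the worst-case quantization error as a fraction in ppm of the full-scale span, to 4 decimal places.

0.9537 ppm

Rounding → worst-case error = ½ LSB = V_FS/2^20, so 1e+06/1048576 = 0.953674 ppm of full scale.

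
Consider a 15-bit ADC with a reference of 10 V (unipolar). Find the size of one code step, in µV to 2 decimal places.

Full-scale span = 10 V.
LSB = 10 / 2^15 = 10 / 32768 = 0.000305176 V = 305.18 µV.

305.18 µV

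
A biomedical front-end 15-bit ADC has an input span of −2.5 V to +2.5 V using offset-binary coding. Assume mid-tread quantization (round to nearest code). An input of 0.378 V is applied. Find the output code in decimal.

LSB = 5 V / 32768 = 152.59 µV.
(V_in − V_low)/LSB = (0.378 − (−2.5)) / 0.000152588 = 18861.261.
round(18861.261) = 18861.

code 18861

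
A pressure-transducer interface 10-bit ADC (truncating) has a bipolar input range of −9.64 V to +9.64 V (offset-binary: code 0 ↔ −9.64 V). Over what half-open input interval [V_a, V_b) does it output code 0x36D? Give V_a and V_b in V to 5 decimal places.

[6.87227 V, 6.89109 V)

LSB = 19.28/2^10 = 18.828 mV.
Code 0x36D = 877 decimal.
V_a = V_low + 877·LSB = 6.87227 V; V_b = V_low + 878·LSB = 6.89109 V.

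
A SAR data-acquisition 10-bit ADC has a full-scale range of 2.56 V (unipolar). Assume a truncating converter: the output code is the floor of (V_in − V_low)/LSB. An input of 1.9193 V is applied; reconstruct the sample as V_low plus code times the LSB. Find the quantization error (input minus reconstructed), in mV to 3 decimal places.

Step size: 2.56 V ÷ 2^10 = 2.500 mV.
(1.9193 − 0)/0.0025 = 767.7200; ⌊·⌋ gives code 767.
Reconstructed: 1.9175 V.
V_in − V_rec = 0.0018 V = 1.800 mV.

1.800 mV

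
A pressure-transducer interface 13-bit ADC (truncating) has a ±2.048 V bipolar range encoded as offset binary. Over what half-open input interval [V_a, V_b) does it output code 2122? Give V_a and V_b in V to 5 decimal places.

LSB = 4.096/2^13 = 0.500 mV.
V_a = V_low + 2122·LSB = -0.987 V; V_b = V_low + 2123·LSB = -0.9865 V.

[-0.98700 V, -0.98650 V)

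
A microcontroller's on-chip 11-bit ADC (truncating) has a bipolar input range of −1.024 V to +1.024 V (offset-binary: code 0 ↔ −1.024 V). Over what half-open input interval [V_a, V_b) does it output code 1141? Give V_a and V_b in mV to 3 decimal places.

LSB = 2.048/2^11 = 1.000 mV.
V_a = V_low + 1141·LSB = 0.117 V; V_b = V_low + 1142·LSB = 0.118 V.

[117.000 mV, 118.000 mV)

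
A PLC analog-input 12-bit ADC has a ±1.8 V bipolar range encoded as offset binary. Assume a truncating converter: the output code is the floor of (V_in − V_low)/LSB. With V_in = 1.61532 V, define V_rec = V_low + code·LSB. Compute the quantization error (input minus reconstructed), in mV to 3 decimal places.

Step size: 3.6 V ÷ 2^12 = 0.879 mV.
(V_in − V_low)/LSB = (1.61532 − (−1.8))/0.000878906 = 3885.8752 → code 3885 (floor).
V_rec = (−1.8) + 3885·0.000878906 = 1.6145508 V.
Difference: 0.000769219 V → 0.769 mV.

0.769 mV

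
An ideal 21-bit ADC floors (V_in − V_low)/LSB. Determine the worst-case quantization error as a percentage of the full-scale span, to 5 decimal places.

Truncating → worst-case error = 1 LSB = V_FS/2^21, so 100/2097152 = 4.76837e-05 % of full scale.

0.00005 %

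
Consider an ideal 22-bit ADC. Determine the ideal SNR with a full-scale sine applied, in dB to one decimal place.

SNR ≈ 6.02·N + 1.76 dB = 6.02·22 + 1.76 = 134.20 dB.

134.2 dB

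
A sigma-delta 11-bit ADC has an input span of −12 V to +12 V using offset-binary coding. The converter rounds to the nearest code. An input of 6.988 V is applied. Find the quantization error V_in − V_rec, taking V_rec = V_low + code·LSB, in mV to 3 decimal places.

3.625 mV

Step size: 24 V ÷ 2^11 = 11.719 mV.
(V_in − V_low)/LSB = (6.988 − (−12))/0.0117188 = 1620.3093 → code 1620 (round).
V_rec = (−12) + 1620·0.0117188 = 6.984375 V.
V_in − V_rec = 0.003625 V = 3.625 mV.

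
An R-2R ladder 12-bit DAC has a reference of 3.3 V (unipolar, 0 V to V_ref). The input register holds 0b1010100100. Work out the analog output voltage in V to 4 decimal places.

0.5446 V

LSB = 3.3 V / 2^12 = 0.806 mV.
Code 0b1010100100 = 676 decimal.
V_out = 0 + 676 × 0.000805664 V = 0.544629 V.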